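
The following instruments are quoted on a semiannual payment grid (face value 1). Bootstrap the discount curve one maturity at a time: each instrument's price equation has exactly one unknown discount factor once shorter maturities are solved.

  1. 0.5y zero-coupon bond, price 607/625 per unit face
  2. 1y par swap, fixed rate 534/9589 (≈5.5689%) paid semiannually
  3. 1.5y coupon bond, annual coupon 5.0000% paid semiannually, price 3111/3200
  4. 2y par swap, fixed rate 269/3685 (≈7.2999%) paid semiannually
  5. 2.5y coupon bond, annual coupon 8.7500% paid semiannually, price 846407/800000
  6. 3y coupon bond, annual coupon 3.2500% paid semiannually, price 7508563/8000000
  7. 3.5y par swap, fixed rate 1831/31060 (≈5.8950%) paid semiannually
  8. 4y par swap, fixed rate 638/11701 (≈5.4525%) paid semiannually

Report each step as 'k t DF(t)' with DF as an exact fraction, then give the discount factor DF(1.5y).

step 1 [0.5y] zero: DF = P = 607/625 ≈ 0.971200
step 2 [1y] swap r/2=267/9589: DF=(1 − 267/9589·(0.971200))/(1+267/9589) = 4733/5000 ≈ 0.946600
step 3 [1.5y] bond c/2=1/40: DF=(3111/3200 − 1/40·(0.971200+0.946600))/(1+1/40) = 9017/10000 ≈ 0.901700
step 4 [2y] swap r/2=269/7370: DF=(1 − 269/7370·(0.971200+0.946600+0.901700))/(1+269/7370) = 1731/2000 ≈ 0.865500
step 5 [2.5y] bond c/2=7/160: DF=(846407/800000 − 7/160·(0.971200+0.946600+0.901700+0.865500))/(1+7/160) = 537/625 ≈ 0.859200
step 6 [3y] bond c/2=13/800: DF=(7508563/8000000 − 13/800·(0.971200+0.946600+0.901700+0.865500+0.859200))/(1+13/800) = 8509/10000 ≈ 0.850900
step 7 [3.5y] swap r/2=1831/62120: DF=(1 − 1831/62120·(0.971200+0.946600+0.901700+0.865500+0.859200+0.850900))/(1+1831/62120) = 8169/10000 ≈ 0.816900
step 8 [4y] swap r/2=319/11701: DF=(1 − 319/11701·(0.971200+0.946600+0.901700+0.865500+0.859200+0.850900+0.816900))/(1+319/11701) = 4043/5000 ≈ 0.808600

1 1/2 607/625
2 1 4733/5000
3 3/2 9017/10000
4 2 1731/2000
5 5/2 537/625
6 3 8509/10000
7 7/2 8169/10000
8 4 4043/5000
DF(1.5y) = 9017/10000 ≈ 0.901700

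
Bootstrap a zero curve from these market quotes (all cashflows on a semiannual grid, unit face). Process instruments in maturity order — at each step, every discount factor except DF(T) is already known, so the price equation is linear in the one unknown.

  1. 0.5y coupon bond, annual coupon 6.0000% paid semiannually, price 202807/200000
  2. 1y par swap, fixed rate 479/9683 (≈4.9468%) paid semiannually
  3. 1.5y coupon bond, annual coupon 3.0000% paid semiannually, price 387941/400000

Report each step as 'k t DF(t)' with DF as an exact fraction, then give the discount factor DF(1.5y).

step 1 [0.5y] bond c/2=3/100: DF=(202807/200000 − 3/100·(0))/(1+3/100) = 1969/2000 ≈ 0.984500
step 2 [1y] swap r/2=479/19366: DF=(1 − 479/19366·(0.984500))/(1+479/19366) = 9521/10000 ≈ 0.952100
step 3 [1.5y] bond c/2=3/200: DF=(387941/400000 − 3/200·(0.984500+0.952100))/(1+3/200) = 9269/10000 ≈ 0.926900

1 1/2 1969/2000
2 1 9521/10000
3 3/2 9269/10000
DF(1.5y) = 9269/10000 ≈ 0.926900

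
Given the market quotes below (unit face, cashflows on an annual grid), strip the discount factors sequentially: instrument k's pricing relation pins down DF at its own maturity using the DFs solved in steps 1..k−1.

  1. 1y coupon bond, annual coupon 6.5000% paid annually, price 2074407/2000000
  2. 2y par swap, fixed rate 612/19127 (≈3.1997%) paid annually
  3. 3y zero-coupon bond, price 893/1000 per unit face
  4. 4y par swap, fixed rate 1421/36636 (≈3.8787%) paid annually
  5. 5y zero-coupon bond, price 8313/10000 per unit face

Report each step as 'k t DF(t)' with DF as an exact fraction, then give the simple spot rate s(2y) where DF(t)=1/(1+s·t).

step 1 [1y] bond c/1=13/200: DF=(2074407/2000000 − 13/200·(0))/(1+13/200) = 9739/10000 ≈ 0.973900
step 2 [2y] swap r/1=612/19127: DF=(1 − 612/19127·(0.973900))/(1+612/19127) = 2347/2500 ≈ 0.938800
step 3 [3y] zero: DF = P = 893/1000 ≈ 0.893000
step 4 [4y] swap r/1=1421/36636: DF=(1 − 1421/36636·(0.973900+0.938800+0.893000))/(1+1421/36636) = 8579/10000 ≈ 0.857900
step 5 [5y] zero: DF = P = 8313/10000 ≈ 0.831300

1 1 9739/10000
2 2 2347/2500
3 3 893/1000
4 4 8579/10000
5 5 8313/10000
s(2y) = (1/(2347/2500) − 1)/(2) = 153/4694 ≈ 3.2595%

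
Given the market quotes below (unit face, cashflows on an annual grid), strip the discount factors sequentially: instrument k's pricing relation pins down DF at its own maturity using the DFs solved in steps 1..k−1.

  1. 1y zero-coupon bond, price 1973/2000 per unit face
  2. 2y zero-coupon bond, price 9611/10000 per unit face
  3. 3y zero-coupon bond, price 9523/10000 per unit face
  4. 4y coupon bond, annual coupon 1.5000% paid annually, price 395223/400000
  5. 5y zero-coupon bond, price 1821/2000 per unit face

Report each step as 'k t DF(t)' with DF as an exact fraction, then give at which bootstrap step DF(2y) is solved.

step 1 [1y] zero: DF = P = 1973/2000 ≈ 0.986500
step 2 [2y] zero: DF = P = 9611/10000 ≈ 0.961100
step 3 [3y] zero: DF = P = 9523/10000 ≈ 0.952300
step 4 [4y] bond c/1=3/200: DF=(395223/400000 − 3/200·(0.986500+0.961100+0.952300))/(1+3/200) = 4653/5000 ≈ 0.930600
step 5 [5y] zero: DF = P = 1821/2000 ≈ 0.910500

1 1 1973/2000
2 2 9611/10000
3 3 9523/10000
4 4 4653/5000
5 5 1821/2000
DF(2y) is solved at step 2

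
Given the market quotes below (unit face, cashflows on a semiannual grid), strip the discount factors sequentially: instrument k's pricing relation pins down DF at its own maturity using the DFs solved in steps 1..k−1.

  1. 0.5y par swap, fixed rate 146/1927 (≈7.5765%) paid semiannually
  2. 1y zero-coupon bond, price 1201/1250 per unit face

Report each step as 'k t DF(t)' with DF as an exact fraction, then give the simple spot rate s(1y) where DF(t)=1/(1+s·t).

1 1/2 1927/2000
2 1 1201/1250
s(1y) = (1/(1201/1250) − 1)/(1) = 49/1201 ≈ 4.0799%

step 1 [0.5y] swap r/2=73/1927: DF=(1 − 73/1927·(0))/(1+73/1927) = 1927/2000 ≈ 0.963500
step 2 [1y] zero: DF = P = 1201/1250 ≈ 0.960800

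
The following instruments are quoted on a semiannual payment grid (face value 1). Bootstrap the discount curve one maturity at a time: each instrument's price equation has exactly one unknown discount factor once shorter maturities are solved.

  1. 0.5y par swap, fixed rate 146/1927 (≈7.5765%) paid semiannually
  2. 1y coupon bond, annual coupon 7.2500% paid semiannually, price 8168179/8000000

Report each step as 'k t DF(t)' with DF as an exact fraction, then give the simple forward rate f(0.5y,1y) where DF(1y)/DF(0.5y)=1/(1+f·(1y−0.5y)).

step 1 [0.5y] swap r/2=73/1927: DF=(1 − 73/1927·(0))/(1+73/1927) = 1927/2000 ≈ 0.963500
step 2 [1y] bond c/2=29/800: DF=(8168179/8000000 − 29/800·(0.963500))/(1+29/800) = 2379/2500 ≈ 0.951600

1 1/2 1927/2000
2 1 2379/2500
f(0.5y,1y) = ((1927/2000)/(2379/2500) − 1)/(1/2) = 119/4758 ≈ 2.5011%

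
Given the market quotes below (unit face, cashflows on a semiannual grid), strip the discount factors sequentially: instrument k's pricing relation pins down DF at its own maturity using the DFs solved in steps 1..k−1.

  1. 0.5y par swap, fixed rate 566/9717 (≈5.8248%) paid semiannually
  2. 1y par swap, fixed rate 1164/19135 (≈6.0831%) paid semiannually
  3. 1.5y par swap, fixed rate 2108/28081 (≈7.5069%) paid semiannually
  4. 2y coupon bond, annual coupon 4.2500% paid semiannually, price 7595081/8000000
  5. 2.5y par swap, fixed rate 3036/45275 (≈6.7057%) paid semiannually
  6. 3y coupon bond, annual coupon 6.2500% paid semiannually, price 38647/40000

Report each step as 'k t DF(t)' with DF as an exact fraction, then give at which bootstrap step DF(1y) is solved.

1 1/2 9717/10000
2 1 4709/5000
3 3/2 4473/5000
4 2 1089/1250
5 5/2 4241/5000
6 3 7997/10000
DF(1y) is solved at step 2

step 1 [0.5y] swap r/2=283/9717: DF=(1 − 283/9717·(0))/(1+283/9717) = 9717/10000 ≈ 0.971700
step 2 [1y] swap r/2=582/19135: DF=(1 − 582/19135·(0.971700))/(1+582/19135) = 4709/5000 ≈ 0.941800
step 3 [1.5y] swap r/2=1054/28081: DF=(1 − 1054/28081·(0.971700+0.941800))/(1+1054/28081) = 4473/5000 ≈ 0.894600
step 4 [2y] bond c/2=17/800: DF=(7595081/8000000 − 17/800·(0.971700+0.941800+0.894600))/(1+17/800) = 1089/1250 ≈ 0.871200
step 5 [2.5y] swap r/2=1518/45275: DF=(1 − 1518/45275·(0.971700+0.941800+0.894600+0.871200))/(1+1518/45275) = 4241/5000 ≈ 0.848200
step 6 [3y] bond c/2=1/32: DF=(38647/40000 − 1/32·(0.971700+0.941800+0.894600+0.871200+0.848200))/(1+1/32) = 7997/10000 ≈ 0.799700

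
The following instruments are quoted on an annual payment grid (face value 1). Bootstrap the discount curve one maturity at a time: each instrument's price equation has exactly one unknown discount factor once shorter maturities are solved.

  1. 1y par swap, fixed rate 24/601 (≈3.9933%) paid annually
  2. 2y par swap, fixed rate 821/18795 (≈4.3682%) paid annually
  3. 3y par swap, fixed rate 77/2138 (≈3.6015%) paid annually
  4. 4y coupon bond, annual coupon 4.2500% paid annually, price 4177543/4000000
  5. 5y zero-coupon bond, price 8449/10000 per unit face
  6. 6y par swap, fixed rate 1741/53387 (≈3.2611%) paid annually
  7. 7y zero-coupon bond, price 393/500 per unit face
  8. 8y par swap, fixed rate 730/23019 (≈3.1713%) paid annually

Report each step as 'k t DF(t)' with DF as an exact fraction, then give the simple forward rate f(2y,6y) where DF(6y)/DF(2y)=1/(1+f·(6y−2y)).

step 1 [1y] swap r/1=24/601: DF=(1 − 24/601·(0))/(1+24/601) = 601/625 ≈ 0.961600
step 2 [2y] swap r/1=821/18795: DF=(1 − 821/18795·(0.961600))/(1+821/18795) = 9179/10000 ≈ 0.917900
step 3 [3y] swap r/1=77/2138: DF=(1 − 77/2138·(0.961600+0.917900))/(1+77/2138) = 8999/10000 ≈ 0.899900
step 4 [4y] bond c/1=17/400: DF=(4177543/4000000 − 17/400·(0.961600+0.917900+0.899900))/(1+17/400) = 1777/2000 ≈ 0.888500
step 5 [5y] zero: DF = P = 8449/10000 ≈ 0.844900
step 6 [6y] swap r/1=1741/53387: DF=(1 − 1741/53387·(0.961600+0.917900+0.899900+0.888500+0.844900))/(1+1741/53387) = 8259/10000 ≈ 0.825900
step 7 [7y] zero: DF = P = 393/500 ≈ 0.786000
step 8 [8y] swap r/1=730/23019: DF=(1 − 730/23019·(0.961600+0.917900+0.899900+0.888500+0.844900+0.825900+0.786000))/(1+730/23019) = 781/1000 ≈ 0.781000

1 1 601/625
2 2 9179/10000
3 3 8999/10000
4 4 1777/2000
5 5 8449/10000
6 6 8259/10000
7 7 393/500
8 8 781/1000
f(2y,6y) = ((9179/10000)/(8259/10000) − 1)/(4) = 230/8259 ≈ 2.7848%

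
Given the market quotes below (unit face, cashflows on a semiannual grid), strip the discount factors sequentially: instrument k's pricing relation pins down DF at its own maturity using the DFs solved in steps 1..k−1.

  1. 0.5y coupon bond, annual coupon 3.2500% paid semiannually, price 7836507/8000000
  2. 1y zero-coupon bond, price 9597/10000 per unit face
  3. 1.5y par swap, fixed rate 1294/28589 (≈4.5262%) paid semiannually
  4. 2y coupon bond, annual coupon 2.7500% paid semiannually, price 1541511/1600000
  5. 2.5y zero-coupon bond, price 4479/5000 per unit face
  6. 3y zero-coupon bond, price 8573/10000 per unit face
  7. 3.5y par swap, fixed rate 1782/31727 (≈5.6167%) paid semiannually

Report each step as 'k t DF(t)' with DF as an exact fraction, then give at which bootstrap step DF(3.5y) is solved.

1 1/2 9639/10000
2 1 9597/10000
3 3/2 9353/10000
4 2 2279/2500
5 5/2 4479/5000
6 3 8573/10000
7 7/2 4109/5000
DF(3.5y) is solved at step 7

step 1 [0.5y] bond c/2=13/800: DF=(7836507/8000000 − 13/800·(0))/(1+13/800) = 9639/10000 ≈ 0.963900
step 2 [1y] zero: DF = P = 9597/10000 ≈ 0.959700
step 3 [1.5y] swap r/2=647/28589: DF=(1 − 647/28589·(0.963900+0.959700))/(1+647/28589) = 9353/10000 ≈ 0.935300
step 4 [2y] bond c/2=11/800: DF=(1541511/1600000 − 11/800·(0.963900+0.959700+0.935300))/(1+11/800) = 2279/2500 ≈ 0.911600
step 5 [2.5y] zero: DF = P = 4479/5000 ≈ 0.895800
step 6 [3y] zero: DF = P = 8573/10000 ≈ 0.857300
step 7 [3.5y] swap r/2=891/31727: DF=(1 − 891/31727·(0.963900+0.959700+0.935300+0.911600+0.895800+0.857300))/(1+891/31727) = 4109/5000 ≈ 0.821800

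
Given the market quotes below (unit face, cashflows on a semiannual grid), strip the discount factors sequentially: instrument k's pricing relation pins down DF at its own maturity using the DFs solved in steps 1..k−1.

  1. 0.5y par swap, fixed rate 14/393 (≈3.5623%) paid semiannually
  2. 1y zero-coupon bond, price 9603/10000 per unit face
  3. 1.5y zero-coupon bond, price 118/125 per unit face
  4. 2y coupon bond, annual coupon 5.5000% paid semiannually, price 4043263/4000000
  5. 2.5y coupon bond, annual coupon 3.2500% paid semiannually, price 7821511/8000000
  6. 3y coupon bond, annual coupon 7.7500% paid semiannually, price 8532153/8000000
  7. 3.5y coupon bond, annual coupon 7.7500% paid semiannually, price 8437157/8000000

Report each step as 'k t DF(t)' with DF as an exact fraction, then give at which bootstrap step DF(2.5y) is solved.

step 1 [0.5y] swap r/2=7/393: DF=(1 − 7/393·(0))/(1+7/393) = 393/400 ≈ 0.982500
step 2 [1y] zero: DF = P = 9603/10000 ≈ 0.960300
step 3 [1.5y] zero: DF = P = 118/125 ≈ 0.944000
step 4 [2y] bond c/2=11/400: DF=(4043263/4000000 − 11/400·(0.982500+0.960300+0.944000))/(1+11/400) = 1813/2000 ≈ 0.906500
step 5 [2.5y] bond c/2=13/800: DF=(7821511/8000000 − 13/800·(0.982500+0.960300+0.944000+0.906500))/(1+13/800) = 4507/5000 ≈ 0.901400
step 6 [3y] bond c/2=31/800: DF=(8532153/8000000 − 31/800·(0.982500+0.960300+0.944000+0.906500+0.901400))/(1+31/800) = 2129/2500 ≈ 0.851600
step 7 [3.5y] bond c/2=31/800: DF=(8437157/8000000 − 31/800·(0.982500+0.960300+0.944000+0.906500+0.901400+0.851600))/(1+31/800) = 2021/2500 ≈ 0.808400

1 1/2 393/400
2 1 9603/10000
3 3/2 118/125
4 2 1813/2000
5 5/2 4507/5000
6 3 2129/2500
7 7/2 2021/2500
DF(2.5y) is solved at step 5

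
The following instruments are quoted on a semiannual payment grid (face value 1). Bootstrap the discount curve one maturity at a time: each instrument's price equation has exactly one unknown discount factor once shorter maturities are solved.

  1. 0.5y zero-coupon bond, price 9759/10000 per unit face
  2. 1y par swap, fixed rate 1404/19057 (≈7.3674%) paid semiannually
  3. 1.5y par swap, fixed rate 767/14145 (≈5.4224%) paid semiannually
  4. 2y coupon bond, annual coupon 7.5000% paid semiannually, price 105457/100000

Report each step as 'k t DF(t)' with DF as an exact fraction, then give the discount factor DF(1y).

step 1 [0.5y] zero: DF = P = 9759/10000 ≈ 0.975900
step 2 [1y] swap r/2=702/19057: DF=(1 − 702/19057·(0.975900))/(1+702/19057) = 4649/5000 ≈ 0.929800
step 3 [1.5y] swap r/2=767/28290: DF=(1 − 767/28290·(0.975900+0.929800))/(1+767/28290) = 9233/10000 ≈ 0.923300
step 4 [2y] bond c/2=3/80: DF=(105457/100000 − 3/80·(0.975900+0.929800+0.923300))/(1+3/80) = 4571/5000 ≈ 0.914200

1 1/2 9759/10000
2 1 4649/5000
3 3/2 9233/10000
4 2 4571/5000
DF(1y) = 4649/5000 ≈ 0.929800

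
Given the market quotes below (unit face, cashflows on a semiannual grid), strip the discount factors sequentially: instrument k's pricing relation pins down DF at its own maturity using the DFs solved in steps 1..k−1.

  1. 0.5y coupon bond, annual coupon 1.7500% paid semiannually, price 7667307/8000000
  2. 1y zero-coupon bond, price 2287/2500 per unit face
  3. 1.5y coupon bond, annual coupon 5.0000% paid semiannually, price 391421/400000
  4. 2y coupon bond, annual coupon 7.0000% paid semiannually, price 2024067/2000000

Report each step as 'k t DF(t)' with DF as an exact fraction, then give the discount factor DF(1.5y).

step 1 [0.5y] bond c/2=7/800: DF=(7667307/8000000 − 7/800·(0))/(1+7/800) = 9501/10000 ≈ 0.950100
step 2 [1y] zero: DF = P = 2287/2500 ≈ 0.914800
step 3 [1.5y] bond c/2=1/40: DF=(391421/400000 − 1/40·(0.950100+0.914800))/(1+1/40) = 2273/2500 ≈ 0.909200
step 4 [2y] bond c/2=7/200: DF=(2024067/2000000 − 7/200·(0.950100+0.914800+0.909200))/(1+7/200) = 221/250 ≈ 0.884000

1 1/2 9501/10000
2 1 2287/2500
3 3/2 2273/2500
4 2 221/250
DF(1.5y) = 2273/2500 ≈ 0.909200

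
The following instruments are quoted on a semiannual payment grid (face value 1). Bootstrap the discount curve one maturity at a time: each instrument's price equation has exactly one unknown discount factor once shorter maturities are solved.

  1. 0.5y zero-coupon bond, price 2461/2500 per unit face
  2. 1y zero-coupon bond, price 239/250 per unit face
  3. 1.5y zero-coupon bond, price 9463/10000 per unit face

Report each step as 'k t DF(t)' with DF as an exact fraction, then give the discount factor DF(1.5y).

1 1/2 2461/2500
2 1 239/250
3 3/2 9463/10000
DF(1.5y) = 9463/10000 ≈ 0.946300

step 1 [0.5y] zero: DF = P = 2461/2500 ≈ 0.984400
step 2 [1y] zero: DF = P = 239/250 ≈ 0.956000
step 3 [1.5y] zero: DF = P = 9463/10000 ≈ 0.946300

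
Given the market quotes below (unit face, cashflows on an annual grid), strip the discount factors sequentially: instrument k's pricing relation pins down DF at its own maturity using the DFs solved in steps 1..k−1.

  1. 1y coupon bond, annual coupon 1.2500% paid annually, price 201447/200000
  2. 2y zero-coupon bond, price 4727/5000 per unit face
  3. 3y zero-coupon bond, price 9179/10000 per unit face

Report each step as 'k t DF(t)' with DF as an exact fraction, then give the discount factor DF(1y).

1 1 2487/2500
2 2 4727/5000
3 3 9179/10000
DF(1y) = 2487/2500 ≈ 0.994800

step 1 [1y] bond c/1=1/80: DF=(201447/200000 − 1/80·(0))/(1+1/80) = 2487/2500 ≈ 0.994800
step 2 [2y] zero: DF = P = 4727/5000 ≈ 0.945400
step 3 [3y] zero: DF = P = 9179/10000 ≈ 0.917900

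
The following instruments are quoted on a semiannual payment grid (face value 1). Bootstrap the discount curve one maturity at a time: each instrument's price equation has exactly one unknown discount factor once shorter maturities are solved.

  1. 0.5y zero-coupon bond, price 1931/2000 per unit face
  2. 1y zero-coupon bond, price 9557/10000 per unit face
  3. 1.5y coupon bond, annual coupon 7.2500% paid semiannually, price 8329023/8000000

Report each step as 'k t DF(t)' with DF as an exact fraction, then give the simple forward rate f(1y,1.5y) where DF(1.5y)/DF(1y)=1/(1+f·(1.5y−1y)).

1 1/2 1931/2000
2 1 9557/10000
3 3/2 15/16
f(1y,1.5y) = ((9557/10000)/(15/16) − 1)/(1/2) = 364/9375 ≈ 3.8827%

step 1 [0.5y] zero: DF = P = 1931/2000 ≈ 0.965500
step 2 [1y] zero: DF = P = 9557/10000 ≈ 0.955700
step 3 [1.5y] bond c/2=29/800: DF=(8329023/8000000 − 29/800·(0.965500+0.955700))/(1+29/800) = 15/16 ≈ 0.937500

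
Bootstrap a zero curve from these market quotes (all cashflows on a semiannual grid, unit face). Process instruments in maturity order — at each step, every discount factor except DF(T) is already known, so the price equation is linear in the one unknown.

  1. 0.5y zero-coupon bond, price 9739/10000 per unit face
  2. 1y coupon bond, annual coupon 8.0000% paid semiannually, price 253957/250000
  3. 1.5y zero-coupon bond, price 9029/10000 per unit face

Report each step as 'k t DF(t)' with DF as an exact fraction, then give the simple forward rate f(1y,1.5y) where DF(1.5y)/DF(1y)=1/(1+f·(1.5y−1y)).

1 1/2 9739/10000
2 1 9393/10000
3 3/2 9029/10000
f(1y,1.5y) = ((9393/10000)/(9029/10000) − 1)/(1/2) = 728/9029 ≈ 8.0629%

step 1 [0.5y] zero: DF = P = 9739/10000 ≈ 0.973900
step 2 [1y] bond c/2=1/25: DF=(253957/250000 − 1/25·(0.973900))/(1+1/25) = 9393/10000 ≈ 0.939300
step 3 [1.5y] zero: DF = P = 9029/10000 ≈ 0.902900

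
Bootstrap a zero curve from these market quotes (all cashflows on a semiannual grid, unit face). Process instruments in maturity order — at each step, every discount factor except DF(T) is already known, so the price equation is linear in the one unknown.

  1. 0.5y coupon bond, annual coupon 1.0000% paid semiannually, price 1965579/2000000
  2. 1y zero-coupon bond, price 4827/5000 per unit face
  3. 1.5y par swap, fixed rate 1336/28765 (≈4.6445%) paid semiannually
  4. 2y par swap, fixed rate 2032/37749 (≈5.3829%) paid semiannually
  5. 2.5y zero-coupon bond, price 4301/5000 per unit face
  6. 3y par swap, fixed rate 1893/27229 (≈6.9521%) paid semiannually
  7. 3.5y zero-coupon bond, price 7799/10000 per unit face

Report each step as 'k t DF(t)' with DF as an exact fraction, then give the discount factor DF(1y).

1 1/2 9779/10000
2 1 4827/5000
3 3/2 2333/2500
4 2 1123/1250
5 5/2 4301/5000
6 3 8107/10000
7 7/2 7799/10000
DF(1y) = 4827/5000 ≈ 0.965400

step 1 [0.5y] bond c/2=1/200: DF=(1965579/2000000 − 1/200·(0))/(1+1/200) = 9779/10000 ≈ 0.977900
step 2 [1y] zero: DF = P = 4827/5000 ≈ 0.965400
step 3 [1.5y] swap r/2=668/28765: DF=(1 − 668/28765·(0.977900+0.965400))/(1+668/28765) = 2333/2500 ≈ 0.933200
step 4 [2y] swap r/2=1016/37749: DF=(1 − 1016/37749·(0.977900+0.965400+0.933200))/(1+1016/37749) = 1123/1250 ≈ 0.898400
step 5 [2.5y] zero: DF = P = 4301/5000 ≈ 0.860200
step 6 [3y] swap r/2=1893/54458: DF=(1 − 1893/54458·(0.977900+0.965400+0.933200+0.898400+0.860200))/(1+1893/54458) = 8107/10000 ≈ 0.810700
step 7 [3.5y] zero: DF = P = 7799/10000 ≈ 0.779900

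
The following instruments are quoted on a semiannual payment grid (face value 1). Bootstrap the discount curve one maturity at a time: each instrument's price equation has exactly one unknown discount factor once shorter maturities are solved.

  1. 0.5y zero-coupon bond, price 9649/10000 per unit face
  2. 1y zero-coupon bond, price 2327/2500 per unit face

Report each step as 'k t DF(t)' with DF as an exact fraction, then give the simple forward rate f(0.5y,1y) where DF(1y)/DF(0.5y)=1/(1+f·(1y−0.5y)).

1 1/2 9649/10000
2 1 2327/2500
f(0.5y,1y) = ((9649/10000)/(2327/2500) − 1)/(1/2) = 341/4654 ≈ 7.3270%

step 1 [0.5y] zero: DF = P = 9649/10000 ≈ 0.964900
step 2 [1y] zero: DF = P = 2327/2500 ≈ 0.930800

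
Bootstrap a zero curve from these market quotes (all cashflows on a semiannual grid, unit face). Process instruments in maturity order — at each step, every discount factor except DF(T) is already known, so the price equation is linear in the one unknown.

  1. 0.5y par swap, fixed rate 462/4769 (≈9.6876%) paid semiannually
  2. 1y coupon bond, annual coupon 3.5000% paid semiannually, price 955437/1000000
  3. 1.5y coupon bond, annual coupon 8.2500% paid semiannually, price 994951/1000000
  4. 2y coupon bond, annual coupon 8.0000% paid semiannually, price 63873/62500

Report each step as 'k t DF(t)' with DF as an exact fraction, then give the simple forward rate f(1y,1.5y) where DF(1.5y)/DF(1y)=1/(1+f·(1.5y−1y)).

step 1 [0.5y] swap r/2=231/4769: DF=(1 − 231/4769·(0))/(1+231/4769) = 4769/5000 ≈ 0.953800
step 2 [1y] bond c/2=7/400: DF=(955437/1000000 − 7/400·(0.953800))/(1+7/400) = 4613/5000 ≈ 0.922600
step 3 [1.5y] bond c/2=33/800: DF=(994951/1000000 − 33/800·(0.953800+0.922600))/(1+33/800) = 2203/2500 ≈ 0.881200
step 4 [2y] bond c/2=1/25: DF=(63873/62500 − 1/25·(0.953800+0.922600+0.881200))/(1+1/25) = 4383/5000 ≈ 0.876600

1 1/2 4769/5000
2 1 4613/5000
3 3/2 2203/2500
4 2 4383/5000
f(1y,1.5y) = ((4613/5000)/(2203/2500) − 1)/(1/2) = 207/2203 ≈ 9.3963%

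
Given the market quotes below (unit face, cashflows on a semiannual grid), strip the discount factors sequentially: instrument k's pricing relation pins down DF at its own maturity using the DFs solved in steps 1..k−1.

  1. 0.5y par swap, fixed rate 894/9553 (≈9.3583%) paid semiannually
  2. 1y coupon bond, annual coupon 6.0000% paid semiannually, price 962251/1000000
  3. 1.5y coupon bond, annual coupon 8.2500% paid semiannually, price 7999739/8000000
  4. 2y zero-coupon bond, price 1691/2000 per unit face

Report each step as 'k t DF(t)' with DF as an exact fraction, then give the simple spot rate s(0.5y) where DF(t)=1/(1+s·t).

step 1 [0.5y] swap r/2=447/9553: DF=(1 − 447/9553·(0))/(1+447/9553) = 9553/10000 ≈ 0.955300
step 2 [1y] bond c/2=3/100: DF=(962251/1000000 − 3/100·(0.955300))/(1+3/100) = 1133/1250 ≈ 0.906400
step 3 [1.5y] bond c/2=33/800: DF=(7999739/8000000 − 33/800·(0.955300+0.906400))/(1+33/800) = 4433/5000 ≈ 0.886600
step 4 [2y] zero: DF = P = 1691/2000 ≈ 0.845500

1 1/2 9553/10000
2 1 1133/1250
3 3/2 4433/5000
4 2 1691/2000
s(0.5y) = (1/(9553/10000) − 1)/(1/2) = 894/9553 ≈ 9.3583%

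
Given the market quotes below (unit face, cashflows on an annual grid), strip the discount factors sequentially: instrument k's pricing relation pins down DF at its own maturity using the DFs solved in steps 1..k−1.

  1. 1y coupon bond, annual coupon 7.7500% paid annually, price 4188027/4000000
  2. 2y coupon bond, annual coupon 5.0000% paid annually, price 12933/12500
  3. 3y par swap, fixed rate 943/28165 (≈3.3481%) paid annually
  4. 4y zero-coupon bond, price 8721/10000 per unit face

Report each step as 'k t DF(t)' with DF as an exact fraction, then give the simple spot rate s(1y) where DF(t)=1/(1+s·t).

step 1 [1y] bond c/1=31/400: DF=(4188027/4000000 − 31/400·(0))/(1+31/400) = 9717/10000 ≈ 0.971700
step 2 [2y] bond c/1=1/20: DF=(12933/12500 − 1/20·(0.971700))/(1+1/20) = 9391/10000 ≈ 0.939100
step 3 [3y] swap r/1=943/28165: DF=(1 − 943/28165·(0.971700+0.939100))/(1+943/28165) = 9057/10000 ≈ 0.905700
step 4 [4y] zero: DF = P = 8721/10000 ≈ 0.872100

1 1 9717/10000
2 2 9391/10000
3 3 9057/10000
4 4 8721/10000
s(1y) = (1/(9717/10000) − 1)/(1) = 283/9717 ≈ 2.9124%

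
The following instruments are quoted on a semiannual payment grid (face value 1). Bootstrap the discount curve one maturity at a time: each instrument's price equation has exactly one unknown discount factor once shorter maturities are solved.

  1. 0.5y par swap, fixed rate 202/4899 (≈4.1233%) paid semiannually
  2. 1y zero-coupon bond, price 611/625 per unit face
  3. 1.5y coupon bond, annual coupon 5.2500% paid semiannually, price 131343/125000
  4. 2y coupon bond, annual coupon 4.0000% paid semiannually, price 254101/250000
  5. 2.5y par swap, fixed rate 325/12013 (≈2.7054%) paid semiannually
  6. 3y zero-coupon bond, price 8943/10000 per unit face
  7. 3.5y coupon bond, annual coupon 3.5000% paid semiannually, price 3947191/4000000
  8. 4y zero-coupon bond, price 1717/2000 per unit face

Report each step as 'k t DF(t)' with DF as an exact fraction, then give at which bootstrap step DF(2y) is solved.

step 1 [0.5y] swap r/2=101/4899: DF=(1 − 101/4899·(0))/(1+101/4899) = 4899/5000 ≈ 0.979800
step 2 [1y] zero: DF = P = 611/625 ≈ 0.977600
step 3 [1.5y] bond c/2=21/800: DF=(131343/125000 − 21/800·(0.979800+0.977600))/(1+21/800) = 4869/5000 ≈ 0.973800
step 4 [2y] bond c/2=1/50: DF=(254101/250000 − 1/50·(0.979800+0.977600+0.973800))/(1+1/50) = 939/1000 ≈ 0.939000
step 5 [2.5y] swap r/2=325/24026: DF=(1 − 325/24026·(0.979800+0.977600+0.973800+0.939000))/(1+325/24026) = 187/200 ≈ 0.935000
step 6 [3y] zero: DF = P = 8943/10000 ≈ 0.894300
step 7 [3.5y] bond c/2=7/400: DF=(3947191/4000000 − 7/400·(0.979800+0.977600+0.973800+0.939000+0.935000+0.894300))/(1+7/400) = 4359/5000 ≈ 0.871800
step 8 [4y] zero: DF = P = 1717/2000 ≈ 0.858500

1 1/2 4899/5000
2 1 611/625
3 3/2 4869/5000
4 2 939/1000
5 5/2 187/200
6 3 8943/10000
7 7/2 4359/5000
8 4 1717/2000
DF(2y) is solved at step 4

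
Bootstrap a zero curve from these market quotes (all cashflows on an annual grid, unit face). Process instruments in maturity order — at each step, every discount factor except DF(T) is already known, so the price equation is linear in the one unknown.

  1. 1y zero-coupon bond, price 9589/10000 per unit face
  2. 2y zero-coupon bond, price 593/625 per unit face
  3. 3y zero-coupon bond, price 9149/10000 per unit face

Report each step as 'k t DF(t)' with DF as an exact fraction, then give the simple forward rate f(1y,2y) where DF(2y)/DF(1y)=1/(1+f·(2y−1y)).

step 1 [1y] zero: DF = P = 9589/10000 ≈ 0.958900
step 2 [2y] zero: DF = P = 593/625 ≈ 0.948800
step 3 [3y] zero: DF = P = 9149/10000 ≈ 0.914900

1 1 9589/10000
2 2 593/625
3 3 9149/10000
f(1y,2y) = ((9589/10000)/(593/625) − 1)/(1) = 101/9488 ≈ 1.0645%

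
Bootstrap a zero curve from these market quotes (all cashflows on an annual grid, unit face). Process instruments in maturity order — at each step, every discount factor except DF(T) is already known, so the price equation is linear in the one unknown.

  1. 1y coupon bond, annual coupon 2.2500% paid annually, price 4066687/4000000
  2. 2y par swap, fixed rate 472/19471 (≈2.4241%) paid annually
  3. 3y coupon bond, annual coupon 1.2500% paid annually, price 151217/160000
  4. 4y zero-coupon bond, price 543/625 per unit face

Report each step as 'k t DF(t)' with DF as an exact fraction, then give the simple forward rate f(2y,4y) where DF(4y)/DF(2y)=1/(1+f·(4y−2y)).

step 1 [1y] bond c/1=9/400: DF=(4066687/4000000 − 9/400·(0))/(1+9/400) = 9943/10000 ≈ 0.994300
step 2 [2y] swap r/1=472/19471: DF=(1 − 472/19471·(0.994300))/(1+472/19471) = 1191/1250 ≈ 0.952800
step 3 [3y] bond c/1=1/80: DF=(151217/160000 − 1/80·(0.994300+0.952800))/(1+1/80) = 4547/5000 ≈ 0.909400
step 4 [4y] zero: DF = P = 543/625 ≈ 0.868800

1 1 9943/10000
2 2 1191/1250
3 3 4547/5000
4 4 543/625
f(2y,4y) = ((1191/1250)/(543/625) − 1)/(2) = 35/724 ≈ 4.8343%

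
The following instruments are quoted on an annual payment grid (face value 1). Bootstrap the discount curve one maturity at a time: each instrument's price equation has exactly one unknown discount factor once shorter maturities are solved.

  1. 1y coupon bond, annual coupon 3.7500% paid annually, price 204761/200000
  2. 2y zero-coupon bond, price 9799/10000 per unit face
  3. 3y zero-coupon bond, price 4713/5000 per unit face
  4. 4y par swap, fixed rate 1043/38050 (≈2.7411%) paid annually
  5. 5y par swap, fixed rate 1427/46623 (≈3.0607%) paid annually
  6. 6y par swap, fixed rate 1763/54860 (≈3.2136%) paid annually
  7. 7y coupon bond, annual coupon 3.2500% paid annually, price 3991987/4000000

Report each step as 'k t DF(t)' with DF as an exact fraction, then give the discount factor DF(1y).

step 1 [1y] bond c/1=3/80: DF=(204761/200000 − 3/80·(0))/(1+3/80) = 2467/2500 ≈ 0.986800
step 2 [2y] zero: DF = P = 9799/10000 ≈ 0.979900
step 3 [3y] zero: DF = P = 4713/5000 ≈ 0.942600
step 4 [4y] swap r/1=1043/38050: DF=(1 − 1043/38050·(0.986800+0.979900+0.942600))/(1+1043/38050) = 8957/10000 ≈ 0.895700
step 5 [5y] swap r/1=1427/46623: DF=(1 − 1427/46623·(0.986800+0.979900+0.942600+0.895700))/(1+1427/46623) = 8573/10000 ≈ 0.857300
step 6 [6y] swap r/1=1763/54860: DF=(1 − 1763/54860·(0.986800+0.979900+0.942600+0.895700+0.857300))/(1+1763/54860) = 8237/10000 ≈ 0.823700
step 7 [7y] bond c/1=13/400: DF=(3991987/4000000 − 13/400·(0.986800+0.979900+0.942600+0.895700+0.857300+0.823700))/(1+13/400) = 7939/10000 ≈ 0.793900

1 1 2467/2500
2 2 9799/10000
3 3 4713/5000
4 4 8957/10000
5 5 8573/10000
6 6 8237/10000
7 7 7939/10000
DF(1y) = 2467/2500 ≈ 0.986800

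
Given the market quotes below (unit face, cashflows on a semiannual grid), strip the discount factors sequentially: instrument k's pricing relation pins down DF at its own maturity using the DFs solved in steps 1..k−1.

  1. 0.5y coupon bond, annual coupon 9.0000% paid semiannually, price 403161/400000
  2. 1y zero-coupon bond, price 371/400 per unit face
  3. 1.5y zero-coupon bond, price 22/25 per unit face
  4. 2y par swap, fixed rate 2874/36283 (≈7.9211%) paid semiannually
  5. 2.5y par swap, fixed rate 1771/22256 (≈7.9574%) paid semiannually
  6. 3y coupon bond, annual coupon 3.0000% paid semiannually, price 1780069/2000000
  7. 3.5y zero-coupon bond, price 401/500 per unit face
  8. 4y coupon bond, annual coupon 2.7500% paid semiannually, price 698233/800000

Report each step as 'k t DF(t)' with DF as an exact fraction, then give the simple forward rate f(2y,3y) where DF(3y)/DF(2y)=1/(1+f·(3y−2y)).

step 1 [0.5y] bond c/2=9/200: DF=(403161/400000 − 9/200·(0))/(1+9/200) = 1929/2000 ≈ 0.964500
step 2 [1y] zero: DF = P = 371/400 ≈ 0.927500
step 3 [1.5y] zero: DF = P = 22/25 ≈ 0.880000
step 4 [2y] swap r/2=1437/36283: DF=(1 − 1437/36283·(0.964500+0.927500+0.880000))/(1+1437/36283) = 8563/10000 ≈ 0.856300
step 5 [2.5y] swap r/2=1771/44512: DF=(1 − 1771/44512·(0.964500+0.927500+0.880000+0.856300))/(1+1771/44512) = 8229/10000 ≈ 0.822900
step 6 [3y] bond c/2=3/200: DF=(1780069/2000000 − 3/200·(0.964500+0.927500+0.880000+0.856300+0.822900))/(1+3/200) = 8111/10000 ≈ 0.811100
step 7 [3.5y] zero: DF = P = 401/500 ≈ 0.802000
step 8 [4y] bond c/2=11/800: DF=(698233/800000 − 11/800·(0.964500+0.927500+0.880000+0.856300+0.822900+0.811100+0.802000))/(1+11/800) = 7787/10000 ≈ 0.778700

1 1/2 1929/2000
2 1 371/400
3 3/2 22/25
4 2 8563/10000
5 5/2 8229/10000
6 3 8111/10000
7 7/2 401/500
8 4 7787/10000
f(2y,3y) = ((8563/10000)/(8111/10000) − 1)/(1) = 452/8111 ≈ 5.5727%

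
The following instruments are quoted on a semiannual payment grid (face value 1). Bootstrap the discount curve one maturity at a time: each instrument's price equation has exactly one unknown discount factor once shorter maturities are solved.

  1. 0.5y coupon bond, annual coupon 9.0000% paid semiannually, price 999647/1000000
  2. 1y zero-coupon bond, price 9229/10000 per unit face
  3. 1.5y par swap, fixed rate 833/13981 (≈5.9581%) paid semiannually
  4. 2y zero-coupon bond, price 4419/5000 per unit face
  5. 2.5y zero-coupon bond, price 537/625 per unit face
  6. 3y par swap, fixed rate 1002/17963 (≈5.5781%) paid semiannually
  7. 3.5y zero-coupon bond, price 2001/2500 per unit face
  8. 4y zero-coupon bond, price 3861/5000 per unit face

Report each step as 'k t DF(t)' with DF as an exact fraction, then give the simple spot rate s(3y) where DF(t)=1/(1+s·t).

step 1 [0.5y] bond c/2=9/200: DF=(999647/1000000 − 9/200·(0))/(1+9/200) = 4783/5000 ≈ 0.956600
step 2 [1y] zero: DF = P = 9229/10000 ≈ 0.922900
step 3 [1.5y] swap r/2=833/27962: DF=(1 − 833/27962·(0.956600+0.922900))/(1+833/27962) = 9167/10000 ≈ 0.916700
step 4 [2y] zero: DF = P = 4419/5000 ≈ 0.883800
step 5 [2.5y] zero: DF = P = 537/625 ≈ 0.859200
step 6 [3y] swap r/2=501/17963: DF=(1 − 501/17963·(0.956600+0.922900+0.916700+0.883800+0.859200))/(1+501/17963) = 8497/10000 ≈ 0.849700
step 7 [3.5y] zero: DF = P = 2001/2500 ≈ 0.800400
step 8 [4y] zero: DF = P = 3861/5000 ≈ 0.772200

1 1/2 4783/5000
2 1 9229/10000
3 3/2 9167/10000
4 2 4419/5000
5 5/2 537/625
6 3 8497/10000
7 7/2 2001/2500
8 4 3861/5000
s(3y) = (1/(8497/10000) − 1)/(3) = 501/8497 ≈ 5.8962%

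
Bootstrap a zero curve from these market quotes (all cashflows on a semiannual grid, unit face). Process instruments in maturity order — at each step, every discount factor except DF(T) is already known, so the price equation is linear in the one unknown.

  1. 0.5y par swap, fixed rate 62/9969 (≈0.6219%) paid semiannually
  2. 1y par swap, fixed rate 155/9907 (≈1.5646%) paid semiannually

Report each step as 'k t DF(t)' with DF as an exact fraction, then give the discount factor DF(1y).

step 1 [0.5y] swap r/2=31/9969: DF=(1 − 31/9969·(0))/(1+31/9969) = 9969/10000 ≈ 0.996900
step 2 [1y] swap r/2=155/19814: DF=(1 − 155/19814·(0.996900))/(1+155/19814) = 1969/2000 ≈ 0.984500

1 1/2 9969/10000
2 1 1969/2000
DF(1y) = 1969/2000 ≈ 0.984500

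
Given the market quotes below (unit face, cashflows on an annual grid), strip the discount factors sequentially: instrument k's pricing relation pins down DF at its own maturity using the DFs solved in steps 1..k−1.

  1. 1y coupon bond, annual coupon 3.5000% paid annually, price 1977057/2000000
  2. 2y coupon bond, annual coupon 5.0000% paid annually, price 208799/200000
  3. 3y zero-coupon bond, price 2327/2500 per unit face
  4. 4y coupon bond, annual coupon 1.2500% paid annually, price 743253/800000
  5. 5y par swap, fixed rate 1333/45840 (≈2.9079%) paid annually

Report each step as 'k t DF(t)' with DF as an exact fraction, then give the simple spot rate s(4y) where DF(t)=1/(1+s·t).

step 1 [1y] bond c/1=7/200: DF=(1977057/2000000 − 7/200·(0))/(1+7/200) = 9551/10000 ≈ 0.955100
step 2 [2y] bond c/1=1/20: DF=(208799/200000 − 1/20·(0.955100))/(1+1/20) = 593/625 ≈ 0.948800
step 3 [3y] zero: DF = P = 2327/2500 ≈ 0.930800
step 4 [4y] bond c/1=1/80: DF=(743253/800000 − 1/80·(0.955100+0.948800+0.930800))/(1+1/80) = 4413/5000 ≈ 0.882600
step 5 [5y] swap r/1=1333/45840: DF=(1 − 1333/45840·(0.955100+0.948800+0.930800+0.882600))/(1+1333/45840) = 8667/10000 ≈ 0.866700

1 1 9551/10000
2 2 593/625
3 3 2327/2500
4 4 4413/5000
5 5 8667/10000
s(4y) = (1/(4413/5000) − 1)/(4) = 587/17652 ≈ 3.3254%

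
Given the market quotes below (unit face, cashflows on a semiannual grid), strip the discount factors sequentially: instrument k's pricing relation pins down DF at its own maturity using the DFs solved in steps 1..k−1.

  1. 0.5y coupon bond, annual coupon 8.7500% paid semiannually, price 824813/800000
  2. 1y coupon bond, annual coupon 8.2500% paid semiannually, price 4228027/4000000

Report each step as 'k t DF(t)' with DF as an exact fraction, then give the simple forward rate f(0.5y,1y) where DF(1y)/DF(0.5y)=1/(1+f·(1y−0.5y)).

step 1 [0.5y] bond c/2=7/160: DF=(824813/800000 − 7/160·(0))/(1+7/160) = 4939/5000 ≈ 0.987800
step 2 [1y] bond c/2=33/800: DF=(4228027/4000000 − 33/800·(0.987800))/(1+33/800) = 122/125 ≈ 0.976000

1 1/2 4939/5000
2 1 122/125
f(0.5y,1y) = ((4939/5000)/(122/125) − 1)/(1/2) = 59/2440 ≈ 2.4180%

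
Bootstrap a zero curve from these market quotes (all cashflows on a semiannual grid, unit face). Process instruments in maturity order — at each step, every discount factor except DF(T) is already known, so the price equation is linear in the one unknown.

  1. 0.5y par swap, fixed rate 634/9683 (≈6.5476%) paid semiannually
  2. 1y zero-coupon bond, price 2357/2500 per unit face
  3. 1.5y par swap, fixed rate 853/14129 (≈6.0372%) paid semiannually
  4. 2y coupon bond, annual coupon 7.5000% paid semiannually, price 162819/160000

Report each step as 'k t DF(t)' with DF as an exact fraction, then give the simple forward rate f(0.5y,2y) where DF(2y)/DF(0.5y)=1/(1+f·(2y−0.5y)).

step 1 [0.5y] swap r/2=317/9683: DF=(1 − 317/9683·(0))/(1+317/9683) = 9683/10000 ≈ 0.968300
step 2 [1y] zero: DF = P = 2357/2500 ≈ 0.942800
step 3 [1.5y] swap r/2=853/28258: DF=(1 − 853/28258·(0.968300+0.942800))/(1+853/28258) = 9147/10000 ≈ 0.914700
step 4 [2y] bond c/2=3/80: DF=(162819/160000 − 3/80·(0.968300+0.942800+0.914700))/(1+3/80) = 8787/10000 ≈ 0.878700

1 1/2 9683/10000
2 1 2357/2500
3 3/2 9147/10000
4 2 8787/10000
f(0.5y,2y) = ((9683/10000)/(8787/10000) − 1)/(3/2) = 1792/26361 ≈ 6.7979%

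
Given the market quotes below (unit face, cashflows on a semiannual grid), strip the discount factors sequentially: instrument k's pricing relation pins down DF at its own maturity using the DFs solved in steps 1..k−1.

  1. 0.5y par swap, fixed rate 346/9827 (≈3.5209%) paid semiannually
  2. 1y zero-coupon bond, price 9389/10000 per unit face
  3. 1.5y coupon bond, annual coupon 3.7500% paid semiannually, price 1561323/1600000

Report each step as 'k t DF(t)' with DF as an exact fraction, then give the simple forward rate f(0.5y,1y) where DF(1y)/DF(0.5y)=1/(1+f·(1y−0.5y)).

step 1 [0.5y] swap r/2=173/9827: DF=(1 − 173/9827·(0))/(1+173/9827) = 9827/10000 ≈ 0.982700
step 2 [1y] zero: DF = P = 9389/10000 ≈ 0.938900
step 3 [1.5y] bond c/2=3/160: DF=(1561323/1600000 − 3/160·(0.982700+0.938900))/(1+3/160) = 369/400 ≈ 0.922500

1 1/2 9827/10000
2 1 9389/10000
3 3/2 369/400
f(0.5y,1y) = ((9827/10000)/(9389/10000) − 1)/(1/2) = 876/9389 ≈ 9.3301%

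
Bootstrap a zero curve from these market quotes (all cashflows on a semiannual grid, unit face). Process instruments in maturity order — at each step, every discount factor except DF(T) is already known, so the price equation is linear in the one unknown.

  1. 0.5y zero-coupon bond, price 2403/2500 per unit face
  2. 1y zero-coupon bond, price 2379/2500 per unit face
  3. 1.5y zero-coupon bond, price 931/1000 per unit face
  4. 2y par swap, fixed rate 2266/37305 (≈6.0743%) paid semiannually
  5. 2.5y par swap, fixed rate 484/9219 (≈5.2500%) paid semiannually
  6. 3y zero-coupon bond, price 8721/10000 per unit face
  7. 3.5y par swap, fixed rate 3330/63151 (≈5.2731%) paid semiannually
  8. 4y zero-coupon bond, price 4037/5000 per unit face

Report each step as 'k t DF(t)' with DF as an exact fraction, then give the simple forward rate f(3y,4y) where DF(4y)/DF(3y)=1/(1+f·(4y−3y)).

1 1/2 2403/2500
2 1 2379/2500
3 3/2 931/1000
4 2 8867/10000
5 5/2 879/1000
6 3 8721/10000
7 7/2 1667/2000
8 4 4037/5000
f(3y,4y) = ((8721/10000)/(4037/5000) − 1)/(1) = 647/8074 ≈ 8.0134%

step 1 [0.5y] zero: DF = P = 2403/2500 ≈ 0.961200
step 2 [1y] zero: DF = P = 2379/2500 ≈ 0.951600
step 3 [1.5y] zero: DF = P = 931/1000 ≈ 0.931000
step 4 [2y] swap r/2=1133/37305: DF=(1 − 1133/37305·(0.961200+0.951600+0.931000))/(1+1133/37305) = 8867/10000 ≈ 0.886700
step 5 [2.5y] swap r/2=242/9219: DF=(1 − 242/9219·(0.961200+0.951600+0.931000+0.886700))/(1+242/9219) = 879/1000 ≈ 0.879000
step 6 [3y] zero: DF = P = 8721/10000 ≈ 0.872100
step 7 [3.5y] swap r/2=1665/63151: DF=(1 − 1665/63151·(0.961200+0.951600+0.931000+0.886700+0.879000+0.872100))/(1+1665/63151) = 1667/2000 ≈ 0.833500
step 8 [4y] zero: DF = P = 4037/5000 ≈ 0.807400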